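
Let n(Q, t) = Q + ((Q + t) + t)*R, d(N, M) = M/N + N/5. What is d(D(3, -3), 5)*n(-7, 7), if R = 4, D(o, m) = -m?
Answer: 238/5 ≈ 47.600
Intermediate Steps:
d(N, M) = N/5 + M/N (d(N, M) = M/N + N*(⅕) = M/N + N/5 = N/5 + M/N)
n(Q, t) = 5*Q + 8*t (n(Q, t) = Q + ((Q + t) + t)*4 = Q + (Q + 2*t)*4 = Q + (4*Q + 8*t) = 5*Q + 8*t)
d(D(3, -3), 5)*n(-7, 7) = ((-1*(-3))/5 + 5/((-1*(-3))))*(5*(-7) + 8*7) = ((⅕)*3 + 5/3)*(-35 + 56) = (⅗ + 5*(⅓))*21 = (⅗ + 5/3)*21 = (34/15)*21 = 238/5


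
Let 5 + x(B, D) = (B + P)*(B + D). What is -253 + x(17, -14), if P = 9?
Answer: -180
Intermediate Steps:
x(B, D) = -5 + (9 + B)*(B + D) (x(B, D) = -5 + (B + 9)*(B + D) = -5 + (9 + B)*(B + D))
-253 + x(17, -14) = -253 + (-5 + 17² + 9*17 + 9*(-14) + 17*(-14)) = -253 + (-5 + 289 + 153 - 126 - 238) = -253 + 73 = -180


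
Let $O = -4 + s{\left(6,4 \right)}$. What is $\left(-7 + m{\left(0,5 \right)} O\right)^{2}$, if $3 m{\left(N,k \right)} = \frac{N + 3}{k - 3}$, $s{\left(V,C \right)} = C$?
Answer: $49$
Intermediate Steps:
$m{\left(N,k \right)} = \frac{3 + N}{3 \left(-3 + k\right)}$ ($m{\left(N,k \right)} = \frac{\left(N + 3\right) \frac{1}{k - 3}}{3} = \frac{\left(3 + N\right) \frac{1}{-3 + k}}{3} = \frac{\frac{1}{-3 + k} \left(3 + N\right)}{3} = \frac{3 + N}{3 \left(-3 + k\right)}$)
$O = 0$ ($O = -4 + 4 = 0$)
$\left(-7 + m{\left(0,5 \right)} O\right)^{2} = \left(-7 + \frac{3 + 0}{3 \left(-3 + 5\right)} 0\right)^{2} = \left(-7 + \frac{1}{3} \cdot \frac{1}{2} \cdot 3 \cdot 0\right)^{2} = \left(-7 + \frac{1}{2} \cdot 0\right)^{2} = \left(-7 + 0\right)^{2} = \left(-7\right)^{2} = 49$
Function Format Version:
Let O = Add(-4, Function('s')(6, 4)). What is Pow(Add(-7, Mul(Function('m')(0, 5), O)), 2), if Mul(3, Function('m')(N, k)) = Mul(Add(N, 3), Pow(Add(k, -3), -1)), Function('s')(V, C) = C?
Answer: 49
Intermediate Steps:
Function('m')(N, k) = Mul(Rational(1, 3), Pow(Add(-3, k), -1), Add(3, N)) (Function('m')(N, k) = Mul(Rational(1, 3), Mul(Add(N, 3), Pow(Add(k, -3), -1))) = Mul(Rational(1, 3), Mul(Add(3, N), Pow(Add(-3, k), -1))) = Mul(Rational(1, 3), Mul(Pow(Add(-3, k), -1), Add(3, N))) = Mul(Rational(1, 3), Pow(Add(-3, k), -1), Add(3, N)))
O = 0 (O = Add(-4, 4) = 0)
Pow(Add(-7, Mul(Function('m')(0, 5), O)), 2) = Pow(Add(-7, Mul(Mul(Rational(1, 3), Pow(Add(-3, 5), -1), Add(3, 0)), 0)), 2) = Pow(Add(-7, Mul(Mul(Rational(1, 3), Pow(2, -1), 3), 0)), 2) = Pow(Add(-7, Mul(Mul(Rational(1, 3), Rational(1, 2), 3), 0)), 2) = Pow(Add(-7, Mul(Rational(1, 2), 0)), 2) = Pow(Add(-7, 0), 2) = Pow(-7, 2) = 49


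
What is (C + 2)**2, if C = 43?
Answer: 2025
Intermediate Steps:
(C + 2)**2 = (43 + 2)**2 = 45**2 = 2025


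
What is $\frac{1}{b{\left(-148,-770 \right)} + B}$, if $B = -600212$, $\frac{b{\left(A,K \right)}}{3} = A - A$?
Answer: $- \frac{1}{600212} \approx -1.6661 \cdot 10^{-6}$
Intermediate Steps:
$b{\left(A,K \right)} = 0$ ($b{\left(A,K \right)} = 3 \left(A - A\right) = 3 \cdot 0 = 0$)
$\frac{1}{b{\left(-148,-770 \right)} + B} = \frac{1}{0 - 600212} = \frac{1}{-600212} = - \frac{1}{600212}$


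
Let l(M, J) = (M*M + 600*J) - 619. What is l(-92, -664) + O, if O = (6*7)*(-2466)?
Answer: -494127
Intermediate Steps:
O = -103572 (O = 42*(-2466) = -103572)
l(M, J) = -619 + M² + 600*J (l(M, J) = (M² + 600*J) - 619 = -619 + M² + 600*J)
l(-92, -664) + O = (-619 + (-92)² + 600*(-664)) - 103572 = (-619 + 8464 - 398400) - 103572 = -390555 - 103572 = -494127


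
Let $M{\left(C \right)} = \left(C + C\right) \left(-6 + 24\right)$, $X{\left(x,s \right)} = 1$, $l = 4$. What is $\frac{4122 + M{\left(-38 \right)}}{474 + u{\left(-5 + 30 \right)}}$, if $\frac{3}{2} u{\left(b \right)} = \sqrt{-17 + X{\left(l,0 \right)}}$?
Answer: $\frac{2937141}{505537} - \frac{16524 i}{505537} \approx 5.8099 - 0.032686 i$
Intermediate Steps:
$M{\left(C \right)} = 36 C$ ($M{\left(C \right)} = 2 C 18 = 36 C$)
$u{\left(b \right)} = \frac{8 i}{3}$ ($u{\left(b \right)} = \frac{2 \sqrt{-17 + 1}}{3} = \frac{2 \sqrt{-16}}{3} = \frac{2 \cdot 4 i}{3} = \frac{8 i}{3}$)
$\frac{4122 + M{\left(-38 \right)}}{474 + u{\left(-5 + 30 \right)}} = \frac{4122 + 36 \left(-38\right)}{474 + \frac{8 i}{3}} = \left(4122 - 1368\right) \frac{9 \left(474 - \frac{8 i}{3}\right)}{2022148} = 2754 \frac{9 \left(474 - \frac{8 i}{3}\right)}{2022148} = \frac{12393 \left(474 - \frac{8 i}{3}\right)}{1011074}$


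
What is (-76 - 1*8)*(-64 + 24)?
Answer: 3360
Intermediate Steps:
(-76 - 1*8)*(-64 + 24) = (-76 - 8)*(-40) = -84*(-40) = 3360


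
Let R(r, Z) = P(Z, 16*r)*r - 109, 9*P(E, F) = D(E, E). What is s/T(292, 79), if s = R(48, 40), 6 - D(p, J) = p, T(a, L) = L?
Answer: -871/237 ≈ -3.6751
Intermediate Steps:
D(p, J) = 6 - p
P(E, F) = ⅔ - E/9 (P(E, F) = (6 - E)/9 = ⅔ - E/9)
R(r, Z) = -109 + r*(⅔ - Z/9) (R(r, Z) = (⅔ - Z/9)*r - 109 = r*(⅔ - Z/9) - 109 = -109 + r*(⅔ - Z/9))
s = -871/3 (s = -109 - ⅑*48*(-6 + 40) = -109 - ⅑*48*34 = -109 - 544/3 = -871/3 ≈ -290.33)
s/T(292, 79) = -871/3/79 = -871/3*1/79 = -871/237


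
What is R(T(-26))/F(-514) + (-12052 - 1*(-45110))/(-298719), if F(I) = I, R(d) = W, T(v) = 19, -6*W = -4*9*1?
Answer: -9392063/76770783 ≈ -0.12234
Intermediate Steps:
W = 6 (W = -(-4*9)/6 = -(-6) = -1/6*(-36) = 6)
R(d) = 6
R(T(-26))/F(-514) + (-12052 - 1*(-45110))/(-298719) = 6/(-514) + (-12052 - 1*(-45110))/(-298719) = 6*(-1/514) + (-12052 + 45110)*(-1/298719) = -3/257 + 33058*(-1/298719) = -3/257 - 33058/298719 = -9392063/76770783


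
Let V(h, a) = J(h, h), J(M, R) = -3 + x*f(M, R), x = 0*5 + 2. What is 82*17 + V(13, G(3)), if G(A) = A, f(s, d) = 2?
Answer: 1395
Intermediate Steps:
x = 2 (x = 0 + 2 = 2)
J(M, R) = 1 (J(M, R) = -3 + 2*2 = -3 + 4 = 1)
V(h, a) = 1
82*17 + V(13, G(3)) = 82*17 + 1 = 1394 + 1 = 1395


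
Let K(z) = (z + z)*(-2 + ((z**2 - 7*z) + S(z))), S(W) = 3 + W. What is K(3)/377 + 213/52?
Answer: 5985/1508 ≈ 3.9688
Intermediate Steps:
K(z) = 2*z*(1 + z**2 - 6*z) (K(z) = (z + z)*(-2 + ((z**2 - 7*z) + (3 + z))) = (2*z)*(-2 + (3 + z**2 - 6*z)) = (2*z)*(1 + z**2 - 6*z) = 2*z*(1 + z**2 - 6*z))
K(3)/377 + 213/52 = (2*3*(1 + 3**2 - 6*3))/377 + 213/52 = (2*3*(1 + 9 - 18))*(1/377) + 213*(1/52) = (2*3*(-8))*(1/377) + 213/52 = -48*1/377 + 213/52 = -48/377 + 213/52 = 5985/1508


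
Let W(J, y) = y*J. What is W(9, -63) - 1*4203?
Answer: -4770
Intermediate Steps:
W(J, y) = J*y
W(9, -63) - 1*4203 = 9*(-63) - 1*4203 = -567 - 4203 = -4770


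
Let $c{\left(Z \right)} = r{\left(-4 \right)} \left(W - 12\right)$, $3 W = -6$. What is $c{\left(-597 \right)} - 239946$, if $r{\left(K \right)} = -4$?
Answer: $-239890$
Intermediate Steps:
$W = -2$ ($W = \frac{1}{3} \left(-6\right) = -2$)
$c{\left(Z \right)} = 56$ ($c{\left(Z \right)} = - 4 \left(-2 - 12\right) = \left(-4\right) \left(-14\right) = 56$)
$c{\left(-597 \right)} - 239946 = 56 - 239946 = -239890$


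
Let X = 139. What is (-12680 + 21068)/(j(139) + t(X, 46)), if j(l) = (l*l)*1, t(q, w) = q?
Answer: 2097/4865 ≈ 0.43104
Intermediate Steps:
j(l) = l² (j(l) = l²*1 = l²)
(-12680 + 21068)/(j(139) + t(X, 46)) = (-12680 + 21068)/(139² + 139) = 8388/(19321 + 139) = 8388/19460 = 8388*(1/19460) = 2097/4865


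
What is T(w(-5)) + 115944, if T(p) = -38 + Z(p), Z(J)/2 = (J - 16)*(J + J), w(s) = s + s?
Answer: 116946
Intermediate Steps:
w(s) = 2*s
Z(J) = 4*J*(-16 + J) (Z(J) = 2*((J - 16)*(J + J)) = 2*((-16 + J)*(2*J)) = 2*(2*J*(-16 + J)) = 4*J*(-16 + J))
T(p) = -38 + 4*p*(-16 + p)
T(w(-5)) + 115944 = (-38 + 4*(2*(-5))*(-16 + 2*(-5))) + 115944 = (-38 + 4*(-10)*(-16 - 10)) + 115944 = (-38 + 4*(-10)*(-26)) + 115944 = (-38 + 1040) + 115944 = 1002 + 115944 = 116946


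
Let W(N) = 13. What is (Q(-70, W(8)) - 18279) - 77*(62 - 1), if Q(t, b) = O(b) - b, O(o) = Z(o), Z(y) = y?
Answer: -22976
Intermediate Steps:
O(o) = o
Q(t, b) = 0 (Q(t, b) = b - b = 0)
(Q(-70, W(8)) - 18279) - 77*(62 - 1) = (0 - 18279) - 77*(62 - 1) = -18279 - 77*61 = -18279 - 4697 = -22976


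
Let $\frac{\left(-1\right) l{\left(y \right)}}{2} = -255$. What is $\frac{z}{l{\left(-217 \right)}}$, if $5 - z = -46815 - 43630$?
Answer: $\frac{3015}{17} \approx 177.35$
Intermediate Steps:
$l{\left(y \right)} = 510$ ($l{\left(y \right)} = \left(-2\right) \left(-255\right) = 510$)
$z = 90450$ ($z = 5 - \left(-46815 - 43630\right) = 5 - -90445 = 5 + 90445 = 90450$)
$\frac{z}{l{\left(-217 \right)}} = \frac{90450}{510} = 90450 \cdot \frac{1}{510} = \frac{3015}{17}$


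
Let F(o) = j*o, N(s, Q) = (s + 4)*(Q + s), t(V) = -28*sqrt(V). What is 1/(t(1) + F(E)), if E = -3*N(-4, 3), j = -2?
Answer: -1/28 ≈ -0.035714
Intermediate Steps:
N(s, Q) = (4 + s)*(Q + s)
E = 0 (E = -3*((-4)**2 + 4*3 + 4*(-4) + 3*(-4)) = -3*(16 + 12 - 16 - 12) = -3*0 = 0)
F(o) = -2*o
1/(t(1) + F(E)) = 1/(-28*sqrt(1) - 2*0) = 1/(-28*1 + 0) = 1/(-28 + 0) = 1/(-28) = -1/28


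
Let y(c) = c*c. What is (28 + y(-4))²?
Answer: 1936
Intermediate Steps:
y(c) = c²
(28 + y(-4))² = (28 + (-4)²)² = (28 + 16)² = 44² = 1936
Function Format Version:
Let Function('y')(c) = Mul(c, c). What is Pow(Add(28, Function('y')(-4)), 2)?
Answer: 1936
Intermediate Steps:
Function('y')(c) = Pow(c, 2)
Pow(Add(28, Function('y')(-4)), 2) = Pow(Add(28, Pow(-4, 2)), 2) = Pow(Add(28, 16), 2) = Pow(44, 2) = 1936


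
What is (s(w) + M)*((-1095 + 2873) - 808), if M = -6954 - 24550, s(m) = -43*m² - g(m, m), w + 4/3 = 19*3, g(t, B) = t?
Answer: -1438766080/9 ≈ -1.5986e+8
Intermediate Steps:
w = 167/3 (w = -4/3 + 19*3 = -4/3 + 57 = 167/3 ≈ 55.667)
s(m) = -m - 43*m² (s(m) = -43*m² - m = -m - 43*m²)
M = -31504
(s(w) + M)*((-1095 + 2873) - 808) = (167*(-1 - 43*167/3)/3 - 31504)*((-1095 + 2873) - 808) = (167*(-1 - 7181/3)/3 - 31504)*(1778 - 808) = ((167/3)*(-7184/3) - 31504)*970 = (-1199728/9 - 31504)*970 = -1483264/9*970 = -1438766080/9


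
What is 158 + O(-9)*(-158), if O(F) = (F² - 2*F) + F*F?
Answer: -28282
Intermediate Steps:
O(F) = -2*F + 2*F² (O(F) = (F² - 2*F) + F² = -2*F + 2*F²)
158 + O(-9)*(-158) = 158 + (2*(-9)*(-1 - 9))*(-158) = 158 + (2*(-9)*(-10))*(-158) = 158 + 180*(-158) = 158 - 28440 = -28282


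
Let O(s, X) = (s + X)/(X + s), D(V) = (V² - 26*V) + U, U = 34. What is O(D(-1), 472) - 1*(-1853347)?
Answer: 1853348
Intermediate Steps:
D(V) = 34 + V² - 26*V (D(V) = (V² - 26*V) + 34 = 34 + V² - 26*V)
O(s, X) = 1 (O(s, X) = (X + s)/(X + s) = 1)
O(D(-1), 472) - 1*(-1853347) = 1 - 1*(-1853347) = 1 + 1853347 = 1853348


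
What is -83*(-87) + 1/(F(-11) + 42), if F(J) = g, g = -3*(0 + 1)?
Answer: 281620/39 ≈ 7221.0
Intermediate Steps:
g = -3 (g = -3*1 = -3)
F(J) = -3
-83*(-87) + 1/(F(-11) + 42) = -83*(-87) + 1/(-3 + 42) = 7221 + 1/39 = 281620/39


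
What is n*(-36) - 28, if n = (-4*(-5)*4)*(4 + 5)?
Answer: -25948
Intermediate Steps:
n = 720 (n = (20*4)*9 = 80*9 = 720)
n*(-36) - 28 = 720*(-36) - 28 = -25920 - 28 = -25948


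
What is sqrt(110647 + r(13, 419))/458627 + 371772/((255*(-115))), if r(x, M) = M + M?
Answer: -5388/425 + sqrt(111485)/458627 ≈ -12.677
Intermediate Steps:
r(x, M) = 2*M
sqrt(110647 + r(13, 419))/458627 + 371772/((255*(-115))) = sqrt(110647 + 2*419)/458627 + 371772/((255*(-115))) = sqrt(110647 + 838)*(1/458627) + 371772/(-29325) = sqrt(111485)*(1/458627) + 371772*(-1/29325) = sqrt(111485)/458627 - 5388/425 = -5388/425 + sqrt(111485)/458627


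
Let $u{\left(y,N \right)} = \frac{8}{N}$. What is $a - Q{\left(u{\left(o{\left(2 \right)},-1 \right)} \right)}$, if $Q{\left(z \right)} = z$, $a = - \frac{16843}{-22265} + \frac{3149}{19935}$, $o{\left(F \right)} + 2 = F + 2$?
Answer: $\frac{791339978}{88770555} \approx 8.9144$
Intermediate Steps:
$o{\left(F \right)} = F$ ($o{\left(F \right)} = -2 + \left(F + 2\right) = -2 + \left(2 + F\right) = F$)
$a = \frac{81175538}{88770555}$ ($a = \left(-16843\right) \left(- \frac{1}{22265}\right) + 3149 \cdot \frac{1}{19935} = \frac{16843}{22265} + \frac{3149}{19935} = \frac{81175538}{88770555} \approx 0.91444$)
$a - Q{\left(u{\left(o{\left(2 \right)},-1 \right)} \right)} = \frac{81175538}{88770555} - \frac{8}{-1} = \frac{81175538}{88770555} - 8 \left(-1\right) = \frac{81175538}{88770555} - -8 = \frac{81175538}{88770555} + 8 = \frac{791339978}{88770555}$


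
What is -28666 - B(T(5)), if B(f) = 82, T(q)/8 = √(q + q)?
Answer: -28748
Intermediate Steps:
T(q) = 8*√2*√q (T(q) = 8*√(q + q) = 8*√(2*q) = 8*(√2*√q) = 8*√2*√q)
-28666 - B(T(5)) = -28666 - 1*82 = -28666 - 82 = -28748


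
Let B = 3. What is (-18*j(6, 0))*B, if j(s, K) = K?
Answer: 0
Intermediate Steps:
(-18*j(6, 0))*B = -18*0*3 = 0*3 = 0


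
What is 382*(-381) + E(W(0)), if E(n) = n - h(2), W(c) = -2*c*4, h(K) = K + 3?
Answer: -145547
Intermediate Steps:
h(K) = 3 + K
W(c) = -8*c
E(n) = -5 + n (E(n) = n - (3 + 2) = n - 1*5 = n - 5 = -5 + n)
382*(-381) + E(W(0)) = 382*(-381) + (-5 - 8*0) = -145542 + (-5 + 0) = -145542 - 5 = -145547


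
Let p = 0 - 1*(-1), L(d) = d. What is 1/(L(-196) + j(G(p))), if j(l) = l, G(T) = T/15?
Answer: -15/2939 ≈ -0.0051038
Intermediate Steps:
p = 1 (p = 0 + 1 = 1)
G(T) = T/15 (G(T) = T*(1/15) = T/15)
1/(L(-196) + j(G(p))) = 1/(-196 + (1/15)*1) = 1/(-196 + 1/15) = 1/(-2939/15) = -15/2939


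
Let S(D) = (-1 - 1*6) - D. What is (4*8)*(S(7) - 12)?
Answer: -832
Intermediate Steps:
S(D) = -7 - D (S(D) = (-1 - 6) - D = -7 - D)
(4*8)*(S(7) - 12) = (4*8)*((-7 - 1*7) - 12) = 32*((-7 - 7) - 12) = 32*(-14 - 12) = 32*(-26) = -832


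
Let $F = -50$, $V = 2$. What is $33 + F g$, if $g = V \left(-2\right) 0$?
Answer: $33$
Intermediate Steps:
$g = 0$ ($g = 2 \left(-2\right) 0 = \left(-4\right) 0 = 0$)
$33 + F g = 33 - 0 = 33 + 0 = 33$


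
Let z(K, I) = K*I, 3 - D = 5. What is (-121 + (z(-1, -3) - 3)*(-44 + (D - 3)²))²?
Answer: 14641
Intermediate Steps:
D = -2 (D = 3 - 1*5 = 3 - 5 = -2)
z(K, I) = I*K
(-121 + (z(-1, -3) - 3)*(-44 + (D - 3)²))² = (-121 + (-3*(-1) - 3)*(-44 + (-2 - 3)²))² = (-121 + (3 - 3)*(-44 + (-5)²))² = (-121 + 0*(-44 + 25))² = (-121 + 0*(-19))² = (-121 + 0)² = (-121)² = 14641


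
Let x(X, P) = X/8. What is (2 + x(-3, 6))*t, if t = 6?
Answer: 39/4 ≈ 9.7500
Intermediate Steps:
x(X, P) = X/8 (x(X, P) = X*(⅛) = X/8)
(2 + x(-3, 6))*t = (2 + (⅛)*(-3))*6 = (2 - 3/8)*6 = (13/8)*6 = 39/4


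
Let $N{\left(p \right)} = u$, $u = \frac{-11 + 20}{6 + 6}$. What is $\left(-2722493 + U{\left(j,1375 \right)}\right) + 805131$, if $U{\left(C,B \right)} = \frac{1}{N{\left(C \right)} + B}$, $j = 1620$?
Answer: $- \frac{10551243082}{5503} \approx -1.9174 \cdot 10^{6}$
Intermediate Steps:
$u = \frac{3}{4}$ ($u = \frac{9}{12} = 9 \cdot \frac{1}{12} = \frac{3}{4} \approx 0.75$)
$N{\left(p \right)} = \frac{3}{4}$
$U{\left(C,B \right)} = \frac{1}{\frac{3}{4} + B}$
$\left(-2722493 + U{\left(j,1375 \right)}\right) + 805131 = \left(-2722493 + \frac{4}{3 + 4 \cdot 1375}\right) + 805131 = \left(-2722493 + \frac{4}{3 + 5500}\right) + 805131 = \left(-2722493 + \frac{4}{5503}\right) + 805131 = - \frac{14981878975}{5503} + 805131 = - \frac{10551243082}{5503}$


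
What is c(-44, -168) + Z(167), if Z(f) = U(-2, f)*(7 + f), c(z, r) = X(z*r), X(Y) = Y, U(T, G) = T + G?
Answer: 36102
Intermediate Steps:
U(T, G) = G + T
c(z, r) = r*z (c(z, r) = z*r = r*z)
Z(f) = (-2 + f)*(7 + f) (Z(f) = (f - 2)*(7 + f) = (-2 + f)*(7 + f))
c(-44, -168) + Z(167) = -168*(-44) + (-2 + 167)*(7 + 167) = 7392 + 165*174 = 7392 + 28710 = 36102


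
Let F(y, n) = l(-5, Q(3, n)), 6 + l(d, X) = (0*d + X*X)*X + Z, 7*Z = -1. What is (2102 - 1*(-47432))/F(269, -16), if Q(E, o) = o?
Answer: -346738/28715 ≈ -12.075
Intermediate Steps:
Z = -1/7 (Z = (1/7)*(-1) = -1/7 ≈ -0.14286)
l(d, X) = -43/7 + X**3 (l(d, X) = -6 + ((0*d + X*X)*X - 1/7) = -6 + ((0 + X**2)*X - 1/7) = -6 + (X**2*X - 1/7) = -6 + (X**3 - 1/7) = -6 + (-1/7 + X**3) = -43/7 + X**3)
F(y, n) = -43/7 + n**3
(2102 - 1*(-47432))/F(269, -16) = (2102 - 1*(-47432))/(-43/7 + (-16)**3) = (2102 + 47432)/(-43/7 - 4096) = 49534/(-28715/7) = 49534*(-7/28715) = -346738/28715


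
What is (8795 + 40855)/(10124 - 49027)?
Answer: -49650/38903 ≈ -1.2763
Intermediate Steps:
(8795 + 40855)/(10124 - 49027) = 49650/(-38903) = 49650*(-1/38903) = -49650/38903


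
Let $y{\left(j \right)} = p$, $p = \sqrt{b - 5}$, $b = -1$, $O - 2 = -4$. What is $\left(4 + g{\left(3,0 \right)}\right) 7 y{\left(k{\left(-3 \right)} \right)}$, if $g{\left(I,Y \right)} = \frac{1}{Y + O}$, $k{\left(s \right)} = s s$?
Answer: $\frac{49 i \sqrt{6}}{2} \approx 60.013 i$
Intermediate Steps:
$O = -2$ ($O = 2 - 4 = -2$)
$k{\left(s \right)} = s^{2}$
$g{\left(I,Y \right)} = \frac{1}{-2 + Y}$ ($g{\left(I,Y \right)} = \frac{1}{Y - 2} = \frac{1}{-2 + Y}$)
$p = i \sqrt{6}$ ($p = \sqrt{-1 - 5} = \sqrt{-6} = i \sqrt{6} \approx 2.4495 i$)
$y{\left(j \right)} = i \sqrt{6}$
$\left(4 + g{\left(3,0 \right)}\right) 7 y{\left(k{\left(-3 \right)} \right)} = \left(4 + \frac{1}{-2 + 0}\right) 7 i \sqrt{6} = \left(4 + \frac{1}{-2}\right) 7 i \sqrt{6} = \left(4 - \frac{1}{2}\right) 7 i \sqrt{6} = \frac{7}{2} \cdot 7 i \sqrt{6} = \frac{49 i \sqrt{6}}{2}$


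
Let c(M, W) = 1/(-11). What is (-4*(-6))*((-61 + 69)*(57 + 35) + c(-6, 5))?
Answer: 194280/11 ≈ 17662.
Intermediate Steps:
c(M, W) = -1/11
(-4*(-6))*((-61 + 69)*(57 + 35) + c(-6, 5)) = (-4*(-6))*((-61 + 69)*(57 + 35) - 1/11) = 24*(8*92 - 1/11) = 24*(736 - 1/11) = 24*(8095/11) = 194280/11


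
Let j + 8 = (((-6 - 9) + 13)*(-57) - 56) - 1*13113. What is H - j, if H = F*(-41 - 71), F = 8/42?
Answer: 39125/3 ≈ 13042.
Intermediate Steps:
F = 4/21 (F = 8*(1/42) = 4/21 ≈ 0.19048)
H = -64/3 (H = 4*(-41 - 71)/21 = (4/21)*(-112) = -64/3 ≈ -21.333)
j = -13063 (j = -8 + ((((-6 - 9) + 13)*(-57) - 56) - 1*13113) = -8 + (((-15 + 13)*(-57) - 56) - 13113) = -8 + ((-2*(-57) - 56) - 13113) = -8 + ((114 - 56) - 13113) = -8 + (58 - 13113) = -8 - 13055 = -13063)
H - j = -64/3 - 1*(-13063) = -64/3 + 13063 = 39125/3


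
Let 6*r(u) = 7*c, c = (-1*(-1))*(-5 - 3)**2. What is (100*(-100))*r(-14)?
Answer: -2240000/3 ≈ -7.4667e+5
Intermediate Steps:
c = 64 (c = 1*(-8)**2 = 1*64 = 64)
r(u) = 224/3 (r(u) = (7*64)/6 = (1/6)*448 = 224/3)
(100*(-100))*r(-14) = (100*(-100))*(224/3) = -10000*224/3 = -2240000/3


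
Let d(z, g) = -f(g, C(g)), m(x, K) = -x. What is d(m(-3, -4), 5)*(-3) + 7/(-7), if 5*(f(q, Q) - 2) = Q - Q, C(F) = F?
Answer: 5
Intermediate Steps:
f(q, Q) = 2 (f(q, Q) = 2 + (Q - Q)/5 = 2 + (⅕)*0 = 2 + 0 = 2)
d(z, g) = -2 (d(z, g) = -1*2 = -2)
d(m(-3, -4), 5)*(-3) + 7/(-7) = -2*(-3) + 7/(-7) = 6 + 7*(-⅐) = 6 - 1 = 5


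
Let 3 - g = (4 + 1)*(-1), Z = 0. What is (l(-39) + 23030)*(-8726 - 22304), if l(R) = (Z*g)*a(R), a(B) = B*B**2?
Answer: -714620900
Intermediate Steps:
a(B) = B**3
g = 8 (g = 3 - (4 + 1)*(-1) = 3 - 5*(-1) = 3 - 1*(-5) = 3 + 5 = 8)
l(R) = 0 (l(R) = (0*8)*R**3 = 0*R**3 = 0)
(l(-39) + 23030)*(-8726 - 22304) = (0 + 23030)*(-8726 - 22304) = 23030*(-31030) = -714620900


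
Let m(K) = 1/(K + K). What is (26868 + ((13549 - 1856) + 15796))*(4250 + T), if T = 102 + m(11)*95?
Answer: 5209520523/22 ≈ 2.3680e+8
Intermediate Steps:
m(K) = 1/(2*K)
T = 2339/22 (T = 102 + ((½)/11)*95 = 102 + ((½)*(1/11))*95 = 102 + (1/22)*95 = 102 + 95/22 = 2339/22 ≈ 106.32)
(26868 + ((13549 - 1856) + 15796))*(4250 + T) = (26868 + ((13549 - 1856) + 15796))*(4250 + 2339/22) = (26868 + (11693 + 15796))*(95839/22) = (26868 + 27489)*(95839/22) = 54357*(95839/22) = 5209520523/22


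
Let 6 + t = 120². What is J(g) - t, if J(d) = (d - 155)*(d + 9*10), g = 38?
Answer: -29370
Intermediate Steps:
t = 14394 (t = -6 + 120² = -6 + 14400 = 14394)
J(d) = (-155 + d)*(90 + d) (J(d) = (-155 + d)*(d + 90) = (-155 + d)*(90 + d))
J(g) - t = (-13950 + 38² - 65*38) - 1*14394 = (-13950 + 1444 - 2470) - 14394 = -14976 - 14394 = -29370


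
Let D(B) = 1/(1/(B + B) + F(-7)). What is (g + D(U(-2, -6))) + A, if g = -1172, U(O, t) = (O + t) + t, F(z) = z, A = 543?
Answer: -123941/197 ≈ -629.14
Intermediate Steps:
U(O, t) = O + 2*t
D(B) = 1/(-7 + 1/(2*B)) (D(B) = 1/(1/(B + B) - 7) = 1/(1/(2*B) - 7) = 1/(-7 + 1/(2*B)))
(g + D(U(-2, -6))) + A = (-1172 + 2*(-2 + 2*(-6))/(1 - 14*(-2 + 2*(-6)))) + 543 = (-1172 + 2*(-2 - 12)/(1 - 14*(-2 - 12))) + 543 = (-1172 + 2*(-14)/(1 - 14*(-14))) + 543 = (-1172 + 2*(-14)/(1 + 196)) + 543 = (-1172 + 2*(-14)/197) + 543 = (-1172 + 2*(-14)*(1/197)) + 543 = (-1172 - 28/197) + 543 = -230912/197 + 543 = -123941/197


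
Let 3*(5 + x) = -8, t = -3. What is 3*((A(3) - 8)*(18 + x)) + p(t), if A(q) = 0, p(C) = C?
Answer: -251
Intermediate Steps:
x = -23/3 (x = -5 + (⅓)*(-8) = -5 - 8/3 = -23/3 ≈ -7.6667)
3*((A(3) - 8)*(18 + x)) + p(t) = 3*((0 - 8)*(18 - 23/3)) - 3 = 3*(-8*31/3) - 3 = 3*(-248/3) - 3 = -248 - 3 = -251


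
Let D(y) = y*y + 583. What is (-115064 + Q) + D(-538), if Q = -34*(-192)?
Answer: 181491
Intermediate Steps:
Q = 6528
D(y) = 583 + y² (D(y) = y² + 583 = 583 + y²)
(-115064 + Q) + D(-538) = (-115064 + 6528) + (583 + (-538)²) = -108536 + (583 + 289444) = -108536 + 290027 = 181491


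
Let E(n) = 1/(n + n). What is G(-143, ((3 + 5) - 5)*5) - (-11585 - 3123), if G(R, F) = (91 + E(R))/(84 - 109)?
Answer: 4205447/286 ≈ 14704.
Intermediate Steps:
E(n) = 1/(2*n)
G(R, F) = -91/25 - 1/(50*R) (G(R, F) = (91 + 1/(2*R))/(84 - 109) = (91 + 1/(2*R))/(-25) = (91 + 1/(2*R))*(-1/25) = -91/25 - 1/(50*R))
G(-143, ((3 + 5) - 5)*5) - (-11585 - 3123) = (1/50)*(-1 - 182*(-143))/(-143) - (-11585 - 3123) = (1/50)*(-1/143)*(-1 + 26026) - 1*(-14708) = (1/50)*(-1/143)*26025 + 14708 = -1041/286 + 14708 = 4205447/286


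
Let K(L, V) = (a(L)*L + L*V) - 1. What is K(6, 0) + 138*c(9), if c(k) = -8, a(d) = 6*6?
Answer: -889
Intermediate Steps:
a(d) = 36
K(L, V) = -1 + 36*L + L*V (K(L, V) = (36*L + L*V) - 1 = -1 + 36*L + L*V)
K(6, 0) + 138*c(9) = (-1 + 36*6 + 6*0) + 138*(-8) = (-1 + 216 + 0) - 1104 = 215 - 1104 = -889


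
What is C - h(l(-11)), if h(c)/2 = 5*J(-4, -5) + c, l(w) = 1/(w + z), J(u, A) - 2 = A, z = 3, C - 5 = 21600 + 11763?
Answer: 133593/4 ≈ 33398.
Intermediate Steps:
C = 33368 (C = 5 + (21600 + 11763) = 5 + 33363 = 33368)
J(u, A) = 2 + A
l(w) = 1/(3 + w) (l(w) = 1/(w + 3) = 1/(3 + w))
h(c) = -30 + 2*c (h(c) = 2*(5*(2 - 5) + c) = 2*(5*(-3) + c) = 2*(-15 + c) = -30 + 2*c)
C - h(l(-11)) = 33368 - (-30 + 2/(3 - 11)) = 33368 - (-30 + 2/(-8)) = 33368 - (-30 + 2*(-1/8)) = 33368 - (-30 - 1/4) = 33368 - 1*(-121/4) = 33368 + 121/4 = 133593/4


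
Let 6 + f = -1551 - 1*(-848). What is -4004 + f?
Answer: -4713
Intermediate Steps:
f = -709 (f = -6 + (-1551 - 1*(-848)) = -6 + (-1551 + 848) = -6 - 703 = -709)
-4004 + f = -4004 - 709 = -4713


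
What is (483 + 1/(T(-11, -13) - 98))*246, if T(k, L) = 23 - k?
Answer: 3802053/32 ≈ 1.1881e+5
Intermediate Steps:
(483 + 1/(T(-11, -13) - 98))*246 = (483 + 1/((23 - 1*(-11)) - 98))*246 = (483 + 1/((23 + 11) - 98))*246 = (483 + 1/(34 - 98))*246 = (483 + 1/(-64))*246 = (483 - 1/64)*246 = (30911/64)*246 = 3802053/32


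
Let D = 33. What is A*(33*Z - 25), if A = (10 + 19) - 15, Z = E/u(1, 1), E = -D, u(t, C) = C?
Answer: -15596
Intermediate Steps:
E = -33 (E = -1*33 = -33)
Z = -33 (Z = -33/1 = -33*1 = -33)
A = 14 (A = 29 - 15 = 14)
A*(33*Z - 25) = 14*(33*(-33) - 25) = 14*(-1089 - 25) = 14*(-1114) = -15596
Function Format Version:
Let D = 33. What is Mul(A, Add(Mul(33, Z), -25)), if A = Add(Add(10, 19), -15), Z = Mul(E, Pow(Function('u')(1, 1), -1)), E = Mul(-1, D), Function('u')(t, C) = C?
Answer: -15596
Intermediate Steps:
E = -33 (E = Mul(-1, 33) = -33)
Z = -33 (Z = Mul(-33, Pow(1, -1)) = Mul(-33, 1) = -33)
A = 14 (A = Add(29, -15) = 14)
Mul(A, Add(Mul(33, Z), -25)) = Mul(14, Add(Mul(33, -33), -25)) = Mul(14, Add(-1089, -25)) = Mul(14, -1114) = -15596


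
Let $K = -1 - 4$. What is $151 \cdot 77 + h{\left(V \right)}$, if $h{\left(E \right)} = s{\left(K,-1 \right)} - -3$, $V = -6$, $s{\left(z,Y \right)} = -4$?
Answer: $11626$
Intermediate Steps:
$K = -5$
$h{\left(E \right)} = -1$ ($h{\left(E \right)} = -4 - -3 = -4 + 3 = -1$)
$151 \cdot 77 + h{\left(V \right)} = 151 \cdot 77 - 1 = 11627 - 1 = 11626$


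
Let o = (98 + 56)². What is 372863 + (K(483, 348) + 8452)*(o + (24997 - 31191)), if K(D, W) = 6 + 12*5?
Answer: 149625259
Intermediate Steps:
K(D, W) = 66 (K(D, W) = 6 + 60 = 66)
o = 23716 (o = 154² = 23716)
372863 + (K(483, 348) + 8452)*(o + (24997 - 31191)) = 372863 + (66 + 8452)*(23716 + (24997 - 31191)) = 372863 + 8518*(23716 - 6194) = 372863 + 8518*17522 = 372863 + 149252396 = 149625259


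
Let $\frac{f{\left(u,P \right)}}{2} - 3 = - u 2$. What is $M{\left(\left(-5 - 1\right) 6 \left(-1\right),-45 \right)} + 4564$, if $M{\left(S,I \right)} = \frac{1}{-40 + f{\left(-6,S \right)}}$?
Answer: $\frac{45639}{10} \approx 4563.9$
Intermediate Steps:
$f{\left(u,P \right)} = 6 - 4 u$ ($f{\left(u,P \right)} = 6 + 2 \left(- u 2\right) = 6 + 2 \left(- 2 u\right) = 6 - 4 u$)
$M{\left(S,I \right)} = - \frac{1}{10}$ ($M{\left(S,I \right)} = \frac{1}{-40 + \left(6 - -24\right)} = \frac{1}{-40 + \left(6 + 24\right)} = \frac{1}{-40 + 30} = \frac{1}{-10} = - \frac{1}{10}$)
$M{\left(\left(-5 - 1\right) 6 \left(-1\right),-45 \right)} + 4564 = - \frac{1}{10} + 4564 = \frac{45639}{10}$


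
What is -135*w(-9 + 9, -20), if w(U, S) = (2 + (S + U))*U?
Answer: 0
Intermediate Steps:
w(U, S) = U*(2 + S + U) (w(U, S) = (2 + S + U)*U = U*(2 + S + U))
-135*w(-9 + 9, -20) = -135*(-9 + 9)*(2 - 20 + (-9 + 9)) = -0*(2 - 20 + 0) = -0*(-18) = -135*0 = 0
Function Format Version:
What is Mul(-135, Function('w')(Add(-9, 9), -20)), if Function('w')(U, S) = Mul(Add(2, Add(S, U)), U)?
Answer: 0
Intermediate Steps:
Function('w')(U, S) = Mul(U, Add(2, S, U)) (Function('w')(U, S) = Mul(Add(2, S, U), U) = Mul(U, Add(2, S, U)))
Mul(-135, Function('w')(Add(-9, 9), -20)) = Mul(-135, Mul(Add(-9, 9), Add(2, -20, Add(-9, 9)))) = Mul(-135, Mul(0, Add(2, -20, 0))) = Mul(-135, Mul(0, -18)) = Mul(-135, 0) = 0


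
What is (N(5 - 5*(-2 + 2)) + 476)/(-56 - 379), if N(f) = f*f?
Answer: -167/145 ≈ -1.1517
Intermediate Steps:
N(f) = f²
(N(5 - 5*(-2 + 2)) + 476)/(-56 - 379) = ((5 - 5*(-2 + 2))² + 476)/(-56 - 379) = ((5 - 5*0)² + 476)/(-435) = ((5 + 0)² + 476)*(-1/435) = (5² + 476)*(-1/435) = (25 + 476)*(-1/435) = 501*(-1/435) = -167/145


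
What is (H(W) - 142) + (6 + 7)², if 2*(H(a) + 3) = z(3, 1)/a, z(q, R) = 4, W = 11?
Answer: 266/11 ≈ 24.182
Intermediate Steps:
H(a) = -3 + 2/a (H(a) = -3 + (4/a)/2 = -3 + 2/a)
(H(W) - 142) + (6 + 7)² = ((-3 + 2/11) - 142) + (6 + 7)² = ((-3 + 2*(1/11)) - 142) + 13² = ((-3 + 2/11) - 142) + 169 = (-31/11 - 142) + 169 = -1593/11 + 169 = 266/11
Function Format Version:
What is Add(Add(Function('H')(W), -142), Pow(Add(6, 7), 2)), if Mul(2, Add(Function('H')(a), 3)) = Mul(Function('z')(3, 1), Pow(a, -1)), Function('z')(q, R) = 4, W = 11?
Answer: Rational(266, 11) ≈ 24.182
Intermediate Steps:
Function('H')(a) = Add(-3, Mul(2, Pow(a, -1))) (Function('H')(a) = Add(-3, Mul(Rational(1, 2), Mul(4, Pow(a, -1)))) = Add(-3, Mul(2, Pow(a, -1))))
Add(Add(Function('H')(W), -142), Pow(Add(6, 7), 2)) = Add(Add(Add(-3, Mul(2, Pow(11, -1))), -142), Pow(Add(6, 7), 2)) = Add(Add(Add(-3, Mul(2, Rational(1, 11))), -142), Pow(13, 2)) = Add(Add(Add(-3, Rational(2, 11)), -142), 169) = Add(Add(Rational(-31, 11), -142), 169) = Add(Rational(-1593, 11), 169) = Rational(266, 11)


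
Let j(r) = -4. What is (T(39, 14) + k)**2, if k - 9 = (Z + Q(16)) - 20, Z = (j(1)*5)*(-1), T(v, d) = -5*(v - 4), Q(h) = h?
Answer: 22500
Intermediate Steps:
T(v, d) = 20 - 5*v (T(v, d) = -5*(-4 + v) = 20 - 5*v)
Z = 20 (Z = -4*5*(-1) = -20*(-1) = 20)
k = 25 (k = 9 + ((20 + 16) - 20) = 9 + (36 - 20) = 9 + 16 = 25)
(T(39, 14) + k)**2 = ((20 - 5*39) + 25)**2 = ((20 - 195) + 25)**2 = (-175 + 25)**2 = (-150)**2 = 22500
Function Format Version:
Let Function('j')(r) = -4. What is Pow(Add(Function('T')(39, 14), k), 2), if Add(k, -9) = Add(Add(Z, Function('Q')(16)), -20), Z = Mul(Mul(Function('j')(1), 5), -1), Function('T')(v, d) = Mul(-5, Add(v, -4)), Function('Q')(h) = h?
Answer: 22500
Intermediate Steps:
Function('T')(v, d) = Add(20, Mul(-5, v)) (Function('T')(v, d) = Mul(-5, Add(-4, v)) = Add(20, Mul(-5, v)))
Z = 20 (Z = Mul(Mul(-4, 5), -1) = Mul(-20, -1) = 20)
k = 25 (k = Add(9, Add(Add(20, 16), -20)) = Add(9, Add(36, -20)) = Add(9, 16) = 25)
Pow(Add(Function('T')(39, 14), k), 2) = Pow(Add(Add(20, Mul(-5, 39)), 25), 2) = Pow(Add(Add(20, -195), 25), 2) = Pow(Add(-175, 25), 2) = Pow(-150, 2) = 22500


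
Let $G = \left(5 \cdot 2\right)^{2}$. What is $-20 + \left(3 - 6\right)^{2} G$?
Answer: $880$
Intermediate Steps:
$G = 100$ ($G = 10^{2} = 100$)
$-20 + \left(3 - 6\right)^{2} G = -20 + \left(3 - 6\right)^{2} \cdot 100 = -20 + \left(-3\right)^{2} \cdot 100 = -20 + 9 \cdot 100 = -20 + 900 = 880$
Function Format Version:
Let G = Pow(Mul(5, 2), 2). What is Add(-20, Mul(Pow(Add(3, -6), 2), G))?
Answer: 880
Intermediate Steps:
G = 100 (G = Pow(10, 2) = 100)
Add(-20, Mul(Pow(Add(3, -6), 2), G)) = Add(-20, Mul(Pow(Add(3, -6), 2), 100)) = Add(-20, Mul(Pow(-3, 2), 100)) = Add(-20, Mul(9, 100)) = Add(-20, 900) = 880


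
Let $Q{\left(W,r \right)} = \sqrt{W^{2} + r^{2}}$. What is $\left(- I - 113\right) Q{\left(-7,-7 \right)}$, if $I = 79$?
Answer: $- 1344 \sqrt{2} \approx -1900.7$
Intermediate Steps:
$\left(- I - 113\right) Q{\left(-7,-7 \right)} = \left(\left(-1\right) 79 - 113\right) \sqrt{\left(-7\right)^{2} + \left(-7\right)^{2}} = \left(-79 - 113\right) \sqrt{49 + 49} = - 192 \sqrt{98} = - 192 \cdot 7 \sqrt{2} = - 1344 \sqrt{2}$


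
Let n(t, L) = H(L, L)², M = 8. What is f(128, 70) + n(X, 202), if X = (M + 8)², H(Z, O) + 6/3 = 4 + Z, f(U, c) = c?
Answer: 41686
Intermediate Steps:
H(Z, O) = 2 + Z (H(Z, O) = -2 + (4 + Z) = 2 + Z)
X = 256 (X = (8 + 8)² = 16² = 256)
n(t, L) = (2 + L)²
f(128, 70) + n(X, 202) = 70 + (2 + 202)² = 70 + 204² = 70 + 41616 = 41686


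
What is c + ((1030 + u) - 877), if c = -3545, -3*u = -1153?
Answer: -9023/3 ≈ -3007.7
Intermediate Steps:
u = 1153/3 (u = -⅓*(-1153) = 1153/3 ≈ 384.33)
c + ((1030 + u) - 877) = -3545 + ((1030 + 1153/3) - 877) = -3545 + (4243/3 - 877) = -3545 + 1612/3 = -9023/3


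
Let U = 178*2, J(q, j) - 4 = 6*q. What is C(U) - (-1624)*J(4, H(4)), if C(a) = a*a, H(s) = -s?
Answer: 172208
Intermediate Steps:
J(q, j) = 4 + 6*q
U = 356
C(a) = a**2
C(U) - (-1624)*J(4, H(4)) = 356**2 - (-1624)*(4 + 6*4) = 126736 - (-1624)*(4 + 24) = 126736 - (-1624)*28 = 126736 - 1*(-45472) = 126736 + 45472 = 172208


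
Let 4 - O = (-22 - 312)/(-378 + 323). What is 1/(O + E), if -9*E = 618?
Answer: -165/11672 ≈ -0.014136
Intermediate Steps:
E = -206/3 (E = -⅑*618 = -206/3 ≈ -68.667)
O = -114/55 (O = 4 - (-22 - 312)/(-378 + 323) = 4 - (-334)/(-55) = 4 - (-334)*(-1)/55 = 4 - 1*334/55 = 4 - 334/55 = -114/55 ≈ -2.0727)
1/(O + E) = 1/(-114/55 - 206/3) = 1/(-11672/165) = -165/11672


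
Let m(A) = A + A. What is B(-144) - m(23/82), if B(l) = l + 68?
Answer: -3139/41 ≈ -76.561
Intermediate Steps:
B(l) = 68 + l
m(A) = 2*A
B(-144) - m(23/82) = (68 - 144) - 2*23/82 = -76 - 2*23*(1/82) = -76 - 2*23/82 = -76 - 1*23/41 = -76 - 23/41 = -3139/41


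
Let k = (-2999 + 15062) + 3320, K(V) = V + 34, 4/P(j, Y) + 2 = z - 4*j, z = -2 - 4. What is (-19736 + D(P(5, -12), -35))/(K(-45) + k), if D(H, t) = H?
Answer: -46051/35868 ≈ -1.2839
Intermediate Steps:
z = -6
P(j, Y) = 4/(-8 - 4*j) (P(j, Y) = 4/(-2 + (-6 - 4*j)) = 4/(-8 - 4*j))
K(V) = 34 + V
k = 15383 (k = 12063 + 3320 = 15383)
(-19736 + D(P(5, -12), -35))/(K(-45) + k) = (-19736 - 1/(2 + 5))/((34 - 45) + 15383) = (-19736 - 1/7)/(-11 + 15383) = (-19736 - 1*⅐)/15372 = (-19736 - ⅐)*(1/15372) = -138153/7*1/15372 = -46051/35868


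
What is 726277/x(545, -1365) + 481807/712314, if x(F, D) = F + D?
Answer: -258471096619/292048740 ≈ -885.03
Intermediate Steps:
x(F, D) = D + F
726277/x(545, -1365) + 481807/712314 = 726277/(-1365 + 545) + 481807/712314 = 726277/(-820) + 481807*(1/712314) = 726277*(-1/820) + 481807/712314 = -726277/820 + 481807/712314 = -258471096619/292048740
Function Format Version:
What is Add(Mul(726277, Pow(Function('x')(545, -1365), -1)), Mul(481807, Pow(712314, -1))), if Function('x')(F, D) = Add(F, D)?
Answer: Rational(-258471096619, 292048740) ≈ -885.03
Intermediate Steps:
Function('x')(F, D) = Add(D, F)
Add(Mul(726277, Pow(Function('x')(545, -1365), -1)), Mul(481807, Pow(712314, -1))) = Add(Mul(726277, Pow(Add(-1365, 545), -1)), Mul(481807, Pow(712314, -1))) = Add(Mul(726277, Pow(-820, -1)), Mul(481807, Rational(1, 712314))) = Add(Mul(726277, Rational(-1, 820)), Rational(481807, 712314)) = Add(Rational(-726277, 820), Rational(481807, 712314)) = Rational(-258471096619, 292048740)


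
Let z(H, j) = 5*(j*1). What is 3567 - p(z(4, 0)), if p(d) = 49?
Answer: 3518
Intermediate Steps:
z(H, j) = 5*j
3567 - p(z(4, 0)) = 3567 - 1*49 = 3567 - 49 = 3518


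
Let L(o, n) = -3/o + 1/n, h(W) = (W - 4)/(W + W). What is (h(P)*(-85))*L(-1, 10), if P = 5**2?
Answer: -11067/100 ≈ -110.67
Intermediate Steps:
P = 25
h(W) = (-4 + W)/(2*W) (h(W) = (-4 + W)/((2*W)) = (-4 + W)*(1/(2*W)) = (-4 + W)/(2*W))
L(o, n) = 1/n - 3/o (L(o, n) = -3/o + 1/n = 1/n - 3/o)
(h(P)*(-85))*L(-1, 10) = (((1/2)*(-4 + 25)/25)*(-85))*(1/10 - 3/(-1)) = (((1/2)*(1/25)*21)*(-85))*(1/10 - 3*(-1)) = ((21/50)*(-85))*(1/10 + 3) = -357/10*31/10 = -11067/100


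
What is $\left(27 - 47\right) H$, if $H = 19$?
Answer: $-380$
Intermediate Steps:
$\left(27 - 47\right) H = \left(27 - 47\right) 19 = \left(-20\right) 19 = -380$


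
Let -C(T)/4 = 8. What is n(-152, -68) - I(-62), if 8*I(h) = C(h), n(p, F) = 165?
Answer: 169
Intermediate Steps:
C(T) = -32 (C(T) = -4*8 = -32)
I(h) = -4 (I(h) = (⅛)*(-32) = -4)
n(-152, -68) - I(-62) = 165 - 1*(-4) = 165 + 4 = 169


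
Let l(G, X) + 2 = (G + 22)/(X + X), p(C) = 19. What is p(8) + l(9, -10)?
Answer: 309/20 ≈ 15.450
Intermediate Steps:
l(G, X) = -2 + (22 + G)/(2*X) (l(G, X) = -2 + (G + 22)/(X + X) = -2 + (22 + G)/((2*X)) = -2 + (22 + G)*(1/(2*X)) = -2 + (22 + G)/(2*X))
p(8) + l(9, -10) = 19 + (½)*(22 + 9 - 4*(-10))/(-10) = 19 + (½)*(-⅒)*(22 + 9 + 40) = 19 + (½)*(-⅒)*71 = 19 - 71/20 = 309/20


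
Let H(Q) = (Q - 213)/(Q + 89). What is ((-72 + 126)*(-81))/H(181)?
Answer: 295245/8 ≈ 36906.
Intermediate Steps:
H(Q) = (-213 + Q)/(89 + Q)
((-72 + 126)*(-81))/H(181) = ((-72 + 126)*(-81))/(((-213 + 181)/(89 + 181))) = (54*(-81))/((-32/270)) = -4374/((1/270)*(-32)) = -4374/(-16/135) = -4374*(-135/16) = 295245/8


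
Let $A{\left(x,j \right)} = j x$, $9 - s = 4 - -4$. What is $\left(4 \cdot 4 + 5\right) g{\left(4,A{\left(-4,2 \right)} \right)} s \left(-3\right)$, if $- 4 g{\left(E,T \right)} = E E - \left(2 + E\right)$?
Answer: $\frac{315}{2} \approx 157.5$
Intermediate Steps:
$s = 1$ ($s = 9 - \left(4 - -4\right) = 9 - \left(4 + 4\right) = 9 - 8 = 1$)
$g{\left(E,T \right)} = \frac{1}{2} - \frac{E^{2}}{4} + \frac{E}{4}$ ($g{\left(E,T \right)} = - \frac{E E - \left(2 + E\right)}{4} = - \frac{E^{2} - \left(2 + E\right)}{4} = - \frac{-2 + E^{2} - E}{4} = \frac{1}{2} - \frac{E^{2}}{4} + \frac{E}{4}$)
$\left(4 \cdot 4 + 5\right) g{\left(4,A{\left(-4,2 \right)} \right)} s \left(-3\right) = \left(4 \cdot 4 + 5\right) \left(\frac{1}{2} - \frac{4^{2}}{4} + \frac{1}{4} \cdot 4\right) 1 \left(-3\right) = \left(16 + 5\right) \left(\frac{1}{2} - 4 + 1\right) 1 \left(-3\right) = 21 \left(\frac{1}{2} - 4 + 1\right) 1 \left(-3\right) = 21 \left(- \frac{5}{2}\right) 1 \left(-3\right) = 21 \left(\left(- \frac{5}{2}\right) \left(-3\right)\right) = 21 \cdot \frac{15}{2} = \frac{315}{2}$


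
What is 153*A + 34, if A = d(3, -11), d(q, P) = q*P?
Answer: -5015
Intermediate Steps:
d(q, P) = P*q
A = -33 (A = -11*3 = -33)
153*A + 34 = 153*(-33) + 34 = -5049 + 34 = -5015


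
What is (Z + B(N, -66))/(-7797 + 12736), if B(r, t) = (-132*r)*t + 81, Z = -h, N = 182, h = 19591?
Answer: 1566074/4939 ≈ 317.08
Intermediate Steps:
Z = -19591 (Z = -1*19591 = -19591)
B(r, t) = 81 - 132*r*t (B(r, t) = -132*r*t + 81 = 81 - 132*r*t)
(Z + B(N, -66))/(-7797 + 12736) = (-19591 + (81 - 132*182*(-66)))/(-7797 + 12736) = (-19591 + (81 + 1585584))/4939 = (-19591 + 1585665)*(1/4939) = 1566074*(1/4939) = 1566074/4939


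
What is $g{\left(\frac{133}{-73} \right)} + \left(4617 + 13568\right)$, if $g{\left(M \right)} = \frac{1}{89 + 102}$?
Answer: $\frac{3473336}{191} \approx 18185.0$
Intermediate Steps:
$g{\left(M \right)} = \frac{1}{191}$
$g{\left(\frac{133}{-73} \right)} + \left(4617 + 13568\right) = \frac{1}{191} + \left(4617 + 13568\right) = \frac{1}{191} + 18185 = \frac{3473336}{191}$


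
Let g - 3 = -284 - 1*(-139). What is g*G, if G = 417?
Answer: -59214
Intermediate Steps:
g = -142 (g = 3 + (-284 - 1*(-139)) = 3 + (-284 + 139) = 3 - 145 = -142)
g*G = -142*417 = -59214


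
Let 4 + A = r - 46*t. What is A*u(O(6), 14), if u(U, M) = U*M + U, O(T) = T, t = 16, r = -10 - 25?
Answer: -69750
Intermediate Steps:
r = -35
A = -775 (A = -4 + (-35 - 46*16) = -4 + (-35 - 736) = -4 - 771 = -775)
u(U, M) = U + M*U (u(U, M) = M*U + U = U + M*U)
A*u(O(6), 14) = -4650*(1 + 14) = -4650*15 = -775*90 = -69750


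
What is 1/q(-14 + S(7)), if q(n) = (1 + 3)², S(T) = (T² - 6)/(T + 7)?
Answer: 1/16 ≈ 0.062500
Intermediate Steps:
S(T) = (-6 + T²)/(7 + T)
q(n) = 16 (q(n) = 4² = 16)
1/q(-14 + S(7)) = 1/16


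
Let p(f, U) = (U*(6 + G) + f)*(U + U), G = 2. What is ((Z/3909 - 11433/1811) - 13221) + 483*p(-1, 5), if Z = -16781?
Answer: 1239839543663/7079199 ≈ 1.7514e+5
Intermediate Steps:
p(f, U) = 2*U*(f + 8*U) (p(f, U) = (U*(6 + 2) + f)*(U + U) = (U*8 + f)*(2*U) = (8*U + f)*(2*U) = (f + 8*U)*(2*U) = 2*U*(f + 8*U))
((Z/3909 - 11433/1811) - 13221) + 483*p(-1, 5) = ((-16781/3909 - 11433/1811) - 13221) + 483*(2*5*(-1 + 8*5)) = ((-16781*1/3909 - 11433*1/1811) - 13221) + 483*(2*5*(-1 + 40)) = ((-16781/3909 - 11433/1811) - 13221) + 483*(2*5*39) = (-75081988/7079199 - 13221) + 483*390 = -93669171967/7079199 + 188370 = 1239839543663/7079199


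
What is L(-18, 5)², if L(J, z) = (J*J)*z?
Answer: 2624400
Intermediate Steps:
L(J, z) = z*J² (L(J, z) = J²*z = z*J²)
L(-18, 5)² = (5*(-18)²)² = (5*324)² = 1620² = 2624400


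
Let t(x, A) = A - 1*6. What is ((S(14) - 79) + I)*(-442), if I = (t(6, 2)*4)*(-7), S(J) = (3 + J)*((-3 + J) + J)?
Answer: -202436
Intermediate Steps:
t(x, A) = -6 + A (t(x, A) = A - 6 = -6 + A)
S(J) = (-3 + 2*J)*(3 + J) (S(J) = (3 + J)*(-3 + 2*J) = (-3 + 2*J)*(3 + J))
I = 112 (I = ((-6 + 2)*4)*(-7) = -4*4*(-7) = -16*(-7) = 112)
((S(14) - 79) + I)*(-442) = (((-9 + 2*14² + 3*14) - 79) + 112)*(-442) = (((-9 + 2*196 + 42) - 79) + 112)*(-442) = (((-9 + 392 + 42) - 79) + 112)*(-442) = ((425 - 79) + 112)*(-442) = (346 + 112)*(-442) = 458*(-442) = -202436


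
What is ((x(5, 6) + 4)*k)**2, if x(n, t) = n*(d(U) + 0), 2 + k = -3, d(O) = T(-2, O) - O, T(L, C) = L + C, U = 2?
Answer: 900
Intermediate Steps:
T(L, C) = C + L
d(O) = -2 (d(O) = (O - 2) - O = (-2 + O) - O = -2)
k = -5 (k = -2 - 3 = -5)
x(n, t) = -2*n (x(n, t) = n*(-2 + 0) = n*(-2) = -2*n)
((x(5, 6) + 4)*k)**2 = ((-2*5 + 4)*(-5))**2 = ((-10 + 4)*(-5))**2 = (-6*(-5))**2 = 30**2 = 900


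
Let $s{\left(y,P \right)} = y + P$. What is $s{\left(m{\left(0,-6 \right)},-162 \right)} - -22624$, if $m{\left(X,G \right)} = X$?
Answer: $22462$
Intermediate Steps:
$s{\left(y,P \right)} = P + y$
$s{\left(m{\left(0,-6 \right)},-162 \right)} - -22624 = \left(-162 + 0\right) - -22624 = -162 + 22624 = 22462$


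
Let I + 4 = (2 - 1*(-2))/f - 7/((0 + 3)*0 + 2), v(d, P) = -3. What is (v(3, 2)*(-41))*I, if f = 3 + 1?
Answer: -1599/2 ≈ -799.50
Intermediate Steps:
f = 4
I = -13/2 (I = -4 + ((2 - 1*(-2))/4 - 7/((0 + 3)*0 + 2)) = -4 + ((2 + 2)*(1/4) - 7/(3*0 + 2)) = -4 + (4*(1/4) - 7/(0 + 2)) = -4 + (1 - 7/2) = -4 - 5/2 = -13/2 ≈ -6.5000)
(v(3, 2)*(-41))*I = -3*(-41)*(-13/2) = 123*(-13/2) = -1599/2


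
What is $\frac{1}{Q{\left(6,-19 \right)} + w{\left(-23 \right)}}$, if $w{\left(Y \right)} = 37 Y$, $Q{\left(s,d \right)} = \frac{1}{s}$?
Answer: $- \frac{6}{5105} \approx -0.0011753$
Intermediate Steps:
$\frac{1}{Q{\left(6,-19 \right)} + w{\left(-23 \right)}} = \frac{1}{\frac{1}{6} + 37 \left(-23\right)} = \frac{1}{\frac{1}{6} - 851} = \frac{1}{- \frac{5105}{6}} = - \frac{6}{5105}$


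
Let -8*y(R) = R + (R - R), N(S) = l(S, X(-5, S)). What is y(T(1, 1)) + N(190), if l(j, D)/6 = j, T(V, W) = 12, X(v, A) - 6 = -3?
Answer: 2277/2 ≈ 1138.5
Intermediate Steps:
X(v, A) = 3 (X(v, A) = 6 - 3 = 3)
l(j, D) = 6*j
N(S) = 6*S
y(R) = -R/8 (y(R) = -(R + (R - R))/8 = -(R + 0)/8 = -R/8)
y(T(1, 1)) + N(190) = -⅛*12 + 6*190 = -3/2 + 1140 = 2277/2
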